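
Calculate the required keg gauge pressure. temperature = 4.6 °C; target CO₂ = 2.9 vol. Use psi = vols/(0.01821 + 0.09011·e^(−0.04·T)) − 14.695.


psi = 2.9/(0.01821 + 0.09011·e^(−0.04·4.6)) − 14.695

16.4290 psi


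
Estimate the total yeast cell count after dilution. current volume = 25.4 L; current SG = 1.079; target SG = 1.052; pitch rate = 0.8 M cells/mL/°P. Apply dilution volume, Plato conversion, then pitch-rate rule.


V_w = V·((SG_c−1)/(SG_t−1)−1);  °P = 259 − 259/SG_t;  cells = rate·(V+V_w)·°P
V_w = 25.4·((1.079−1)/(1.052−1)−1) = 13.1885
V_final = 25.4 + 13.1885 = 38.5885
°P = 259 − 259/1.052 = 12.8023
cells = 0.8·38.5885·12.8023

395.2163 billion cells


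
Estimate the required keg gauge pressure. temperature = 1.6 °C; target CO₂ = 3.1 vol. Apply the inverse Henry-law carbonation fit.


psi = vols/(0.01821 + 0.09011·e^(−0.04·T)) − 14.695
psi = 3.1/(0.01821 + 0.09011·e^(−0.04·1.6)) − 14.695

15.4801 psi


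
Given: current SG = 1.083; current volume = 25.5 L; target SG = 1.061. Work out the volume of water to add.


V_water = V·((SG_curr − 1)/(SG_target − 1) − 1)
V_water = 25.5·((1.083 − 1)/(1.061 − 1) − 1)

9.1967 L


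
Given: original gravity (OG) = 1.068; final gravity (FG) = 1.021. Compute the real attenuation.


AA = (OG−FG)/(OG−1)·100;  RA = AA·0.8192
AA = (1.068 − 1.021)/(1.068 − 1)·100 = 69.1176
RA = 69.1176·0.8192

56.6212 %


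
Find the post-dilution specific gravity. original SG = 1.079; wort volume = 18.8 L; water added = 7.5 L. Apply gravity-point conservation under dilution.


SG_new = 1 + (SG_old − 1)·V_old/(V_old + V_water)
pts = (1.079 − 1)·1000·18.8/(18.8 + 7.5) = 56.4715
SG_new = 1 + 56.4715/1000

1.0565


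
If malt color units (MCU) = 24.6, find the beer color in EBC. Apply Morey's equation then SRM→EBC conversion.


SRM = 1.4922·MCU^0.6859;  EBC = SRM·1.97
SRM = 1.4922·24.6^0.6859 = 13.4236
EBC = 13.4236·1.97

26.4445 EBC


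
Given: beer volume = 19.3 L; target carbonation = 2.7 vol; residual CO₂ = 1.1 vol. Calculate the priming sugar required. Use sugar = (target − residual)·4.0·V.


sugar = (2.7 − 1.1)·4.0·19.3

123.5200 g


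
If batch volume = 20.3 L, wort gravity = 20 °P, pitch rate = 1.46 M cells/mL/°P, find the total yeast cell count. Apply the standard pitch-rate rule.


cells (billions) = rate · V_L · °P
cells = 1.46 · 20.3 · 20

592.7600 billion cells


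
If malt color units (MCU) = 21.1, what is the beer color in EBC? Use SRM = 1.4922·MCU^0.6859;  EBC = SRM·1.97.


SRM = 1.4922·21.1^0.6859 = 12.0824
EBC = 12.0824·1.97

23.8023 EBC


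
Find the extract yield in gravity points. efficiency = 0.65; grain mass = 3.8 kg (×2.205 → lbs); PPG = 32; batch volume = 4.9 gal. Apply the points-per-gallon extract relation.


points = lbs × PPG × eff / vol
lbs = 3.8 × 2.205 = 8.3790
points = 8.3790 × 32 × 0.65 / 4.9

35.5680 points


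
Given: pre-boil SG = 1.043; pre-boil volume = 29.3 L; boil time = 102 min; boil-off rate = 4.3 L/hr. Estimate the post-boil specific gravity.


V_post = V_pre − rate·(t/60);  SG_post = 1 + (SG_pre−1)·V_pre/V_post
V_post = 29.3 − 4.3·(102/60) = 21.9900
SG_post = 1 + (1.043 − 1)·29.3/21.9900

1.0573


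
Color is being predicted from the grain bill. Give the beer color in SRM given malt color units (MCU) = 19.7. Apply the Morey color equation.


SRM = 1.4922 · MCU^0.6859
SRM = 1.4922 · 19.7^0.6859

11.5266 SRM


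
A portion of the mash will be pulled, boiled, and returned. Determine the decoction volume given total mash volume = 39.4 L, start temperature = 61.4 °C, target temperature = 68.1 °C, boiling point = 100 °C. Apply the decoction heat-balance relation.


V_dec = V_total·(T_target − T_start)/(T_boil − T_start)
V_dec = 39.4·(68.1 − 61.4)/(100 − 61.4)

6.8389 L


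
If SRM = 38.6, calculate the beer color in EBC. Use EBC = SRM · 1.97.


EBC = 38.6 · 1.97

76.0420 EBC


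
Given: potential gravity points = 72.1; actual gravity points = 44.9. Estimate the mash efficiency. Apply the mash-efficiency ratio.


efficiency = actual / potential × 100
efficiency = 44.9 / 72.1 × 100

62.2746 %


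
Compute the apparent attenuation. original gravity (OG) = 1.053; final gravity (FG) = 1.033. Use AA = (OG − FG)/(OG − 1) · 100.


AA = (1.053 − 1.033)/(1.053 − 1) · 100

37.7358 %


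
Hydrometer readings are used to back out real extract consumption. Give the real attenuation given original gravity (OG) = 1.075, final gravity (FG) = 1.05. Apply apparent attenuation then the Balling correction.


AA = (OG−FG)/(OG−1)·100;  RA = AA·0.8192
AA = (1.075 − 1.05)/(1.075 − 1)·100 = 33.3333
RA = 33.3333·0.8192

27.3067 %


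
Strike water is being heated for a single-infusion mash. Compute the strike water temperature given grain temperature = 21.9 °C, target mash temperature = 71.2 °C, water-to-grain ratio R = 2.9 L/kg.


T_strike = (0.41/R)·(T_mash − T_grain) + T_mash
T_strike = (0.41/2.9)·(71.2 − 21.9) + 71.2

78.1700 °C


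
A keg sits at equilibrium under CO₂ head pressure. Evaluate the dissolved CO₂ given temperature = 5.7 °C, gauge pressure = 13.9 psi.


vols = (P + 14.695)·(0.01821 + 0.09011·e^(−0.04·T))
vols = (13.9 + 14.695)·(0.01821 + 0.09011·e^(−0.04·5.7))

2.5721 volumes


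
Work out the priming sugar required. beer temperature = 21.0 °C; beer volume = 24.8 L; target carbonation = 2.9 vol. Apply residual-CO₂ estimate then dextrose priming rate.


residual = 14.695·(0.01821 + 0.09011·e^(−0.04·T));  sugar = (target − residual)·4.0·V
residual = 14.695·(0.01821 + 0.09011·e^(−0.04·21.0)) = 0.8393
sugar = (2.9 − 0.8393)·4.0·24.8

204.4261 g


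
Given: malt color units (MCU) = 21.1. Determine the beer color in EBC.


SRM = 1.4922·MCU^0.6859;  EBC = SRM·1.97
SRM = 1.4922·21.1^0.6859 = 12.0824
EBC = 12.0824·1.97

23.8023 EBC


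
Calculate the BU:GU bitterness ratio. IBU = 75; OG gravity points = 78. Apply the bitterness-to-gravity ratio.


BU:GU = IBU / OG_points
BU:GU = 75 / 78

0.9615


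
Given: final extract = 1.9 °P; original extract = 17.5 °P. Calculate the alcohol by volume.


SG = 259/(259 − P);  ABV = (OG − FG)·131.25
OG = 259/(259 − 17.5) = 1.0725
FG = 259/(259 − 1.9) = 1.0074
ABV = (1.0725 − 1.0074)·131.25

8.5409 % ABV


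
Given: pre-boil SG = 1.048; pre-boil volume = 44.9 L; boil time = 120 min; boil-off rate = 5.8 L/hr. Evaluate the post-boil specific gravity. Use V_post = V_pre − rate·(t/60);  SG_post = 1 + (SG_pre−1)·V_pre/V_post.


V_post = 44.9 − 5.8·(120/60) = 33.3000
SG_post = 1 + (1.048 − 1)·44.9/33.3000

1.0647


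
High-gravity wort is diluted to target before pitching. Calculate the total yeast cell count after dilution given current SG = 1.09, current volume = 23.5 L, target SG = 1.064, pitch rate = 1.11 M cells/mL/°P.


V_w = V·((SG_c−1)/(SG_t−1)−1);  °P = 259 − 259/SG_t;  cells = rate·(V+V_w)·°P
V_w = 23.5·((1.09−1)/(1.064−1)−1) = 9.5469
V_final = 23.5 + 9.5469 = 33.0469
°P = 259 − 259/1.064 = 15.5789
cells = 1.11·33.0469·15.5789

571.4674 billion cells


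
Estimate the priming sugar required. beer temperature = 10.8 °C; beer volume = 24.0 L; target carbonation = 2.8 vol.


residual = 14.695·(0.01821 + 0.09011·e^(−0.04·T));  sugar = (target − residual)·4.0·V
residual = 14.695·(0.01821 + 0.09011·e^(−0.04·10.8)) = 1.1273
sugar = (2.8 − 1.1273)·4.0·24.0

160.5833 g


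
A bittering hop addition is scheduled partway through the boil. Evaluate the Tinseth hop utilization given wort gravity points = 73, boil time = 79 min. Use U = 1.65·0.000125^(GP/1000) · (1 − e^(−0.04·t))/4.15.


bigness = 1.65·0.000125^(73/1000) = 0.8562
boil_factor = (1 − e^(−0.04·79))/4.15 = 0.2307
U = 0.8562 · 0.2307

0.1976


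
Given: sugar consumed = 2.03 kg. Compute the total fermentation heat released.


Q = m_sugar · 590 kJ/kg
Q = 2.03 · 590

1197.7000 kJ


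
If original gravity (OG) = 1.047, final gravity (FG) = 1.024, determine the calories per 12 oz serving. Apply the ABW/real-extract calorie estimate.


ABW = (OG−FG)·131.25·0.79/FG;  °P = 259 − 259/SG (for OG→OE and FG→AE);  RE = 0.1808·OE + 0.8192·AE;  Cal = (6.9·ABW + 4·(RE−0.1))·FG·3.55
ABW = (1.047 − 1.024)·131.25·0.79/1.024 = 2.3289
OE = 259 − 259/1.047 = 11.6266 °P
AE = 259 − 259/1.024 = 6.0703 °P
RE = 0.1808·11.6266 + 0.8192·6.0703 = 7.0749 °P
Cal = (6.9·2.3289 + 4·(7.0749−0.1))·1.024·3.55

159.8363 kcal


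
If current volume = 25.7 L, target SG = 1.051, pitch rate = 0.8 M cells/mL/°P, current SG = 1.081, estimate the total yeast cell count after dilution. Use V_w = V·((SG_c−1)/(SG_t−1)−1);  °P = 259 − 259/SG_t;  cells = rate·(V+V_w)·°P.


V_w = 25.7·((1.081−1)/(1.051−1)−1) = 15.1176
V_final = 25.7 + 15.1176 = 40.8176
°P = 259 − 259/1.051 = 12.5680
cells = 0.8·40.8176·12.5680

410.3979 billion cells


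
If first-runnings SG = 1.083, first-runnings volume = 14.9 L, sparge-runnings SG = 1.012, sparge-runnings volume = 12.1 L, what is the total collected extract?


total = Σ (SG_i − 1)·1000·V_i
first = (1.083 − 1)·1000·14.9 = 1236.7000
sparge = (1.012 − 1)·1000·12.1 = 145.2000
total = 1236.7000 + 145.2000

1381.9000 gravity·L


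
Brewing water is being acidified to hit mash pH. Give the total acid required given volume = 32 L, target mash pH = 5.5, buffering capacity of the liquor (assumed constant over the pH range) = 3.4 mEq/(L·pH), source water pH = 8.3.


acid = buffering capacity · (pH_source − pH_target) · V
acid = 3.4 · (8.3 − 5.5) · 32

304.6400 mEq


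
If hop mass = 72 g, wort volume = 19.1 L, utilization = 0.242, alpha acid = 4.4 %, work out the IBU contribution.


IBU = (α/100)·mass·U·1000 / V
IBU = (4.4/100)·72·0.242·1000 / 19.1

40.1391 IBU


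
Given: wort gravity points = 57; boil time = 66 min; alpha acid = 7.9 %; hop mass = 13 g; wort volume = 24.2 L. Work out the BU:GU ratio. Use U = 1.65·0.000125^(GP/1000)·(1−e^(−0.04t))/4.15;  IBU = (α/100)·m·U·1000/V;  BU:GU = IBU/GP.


U = 1.65·0.000125^(57/1000)·(1−e^(−0.04·66))/4.15 = 0.2212
IBU = (7.9/100)·13·0.2212·1000/24.2 = 9.3878
BU:GU = 9.3878/57

0.1647


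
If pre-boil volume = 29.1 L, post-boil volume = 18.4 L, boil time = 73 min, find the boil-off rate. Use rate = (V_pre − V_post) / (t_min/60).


rate = (29.1 − 18.4) / (73/60)

8.7945 L/hr


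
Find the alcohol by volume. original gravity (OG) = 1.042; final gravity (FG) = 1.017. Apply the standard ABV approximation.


ABV = (OG − FG) · 131.25
ABV = (1.042 − 1.017) · 131.25

3.2813 % ABV


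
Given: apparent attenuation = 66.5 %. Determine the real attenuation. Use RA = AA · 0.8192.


RA = 66.5 · 0.8192

54.4768 %


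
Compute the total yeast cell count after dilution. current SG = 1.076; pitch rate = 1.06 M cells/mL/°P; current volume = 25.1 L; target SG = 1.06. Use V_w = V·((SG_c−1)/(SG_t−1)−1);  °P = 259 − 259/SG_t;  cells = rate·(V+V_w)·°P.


V_w = 25.1·((1.076−1)/(1.06−1)−1) = 6.6933
V_final = 25.1 + 6.6933 = 31.7933
°P = 259 − 259/1.06 = 14.6604
cells = 1.06·31.7933·14.6604

494.0684 billion cells


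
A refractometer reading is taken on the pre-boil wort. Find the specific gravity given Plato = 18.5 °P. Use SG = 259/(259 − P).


SG = 259/(259 − 18.5)

1.0769


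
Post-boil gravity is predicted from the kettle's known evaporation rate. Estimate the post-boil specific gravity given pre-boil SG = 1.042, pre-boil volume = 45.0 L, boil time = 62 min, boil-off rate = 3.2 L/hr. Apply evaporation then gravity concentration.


V_post = V_pre − rate·(t/60);  SG_post = 1 + (SG_pre−1)·V_pre/V_post
V_post = 45.0 − 3.2·(62/60) = 41.6933
SG_post = 1 + (1.042 − 1)·45.0/41.6933

1.0453


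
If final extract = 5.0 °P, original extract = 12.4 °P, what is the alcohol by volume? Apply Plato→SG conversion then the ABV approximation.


SG = 259/(259 − P);  ABV = (OG − FG)·131.25
OG = 259/(259 − 12.4) = 1.0503
FG = 259/(259 − 5.0) = 1.0197
ABV = (1.0503 − 1.0197)·131.25

4.0161 % ABV


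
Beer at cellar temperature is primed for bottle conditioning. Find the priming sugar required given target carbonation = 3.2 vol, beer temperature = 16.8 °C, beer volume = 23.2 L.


residual = 14.695·(0.01821 + 0.09011·e^(−0.04·T));  sugar = (target − residual)·4.0·V
residual = 14.695·(0.01821 + 0.09011·e^(−0.04·16.8)) = 0.9438
sugar = (3.2 − 0.9438)·4.0·23.2

209.3726 g


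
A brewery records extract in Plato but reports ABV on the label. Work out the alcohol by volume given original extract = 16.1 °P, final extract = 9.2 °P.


SG = 259/(259 − P);  ABV = (OG − FG)·131.25
OG = 259/(259 − 16.1) = 1.0663
FG = 259/(259 − 9.2) = 1.0368
ABV = (1.0663 − 1.0368)·131.25

3.8657 % ABV


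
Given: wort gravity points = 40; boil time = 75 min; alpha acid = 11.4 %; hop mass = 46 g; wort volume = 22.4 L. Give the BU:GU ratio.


U = 1.65·0.000125^(GP/1000)·(1−e^(−0.04t))/4.15;  IBU = (α/100)·m·U·1000/V;  BU:GU = IBU/GP
U = 1.65·0.000125^(40/1000)·(1−e^(−0.04·75))/4.15 = 0.2637
IBU = (11.4/100)·46·0.2637·1000/22.4 = 61.7373
BU:GU = 61.7373/40

1.5434


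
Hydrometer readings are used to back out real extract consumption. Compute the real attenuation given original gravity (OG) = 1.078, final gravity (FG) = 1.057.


AA = (OG−FG)/(OG−1)·100;  RA = AA·0.8192
AA = (1.078 − 1.057)/(1.078 − 1)·100 = 26.9231
RA = 26.9231·0.8192

22.0554 %


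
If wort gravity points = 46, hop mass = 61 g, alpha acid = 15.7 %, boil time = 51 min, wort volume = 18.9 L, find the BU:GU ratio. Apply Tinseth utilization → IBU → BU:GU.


U = 1.65·0.000125^(GP/1000)·(1−e^(−0.04t))/4.15;  IBU = (α/100)·m·U·1000/V;  BU:GU = IBU/GP
U = 1.65·0.000125^(46/1000)·(1−e^(−0.04·51))/4.15 = 0.2288
IBU = (15.7/100)·61·0.2288·1000/18.9 = 115.9221
BU:GU = 115.9221/46

2.5200


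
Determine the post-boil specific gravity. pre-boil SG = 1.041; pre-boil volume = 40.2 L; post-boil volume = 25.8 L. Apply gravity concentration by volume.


SG_post = 1 + (SG_pre − 1)·V_pre/V_post
pts_pre = (1.041 − 1)·1000 = 41.0000
pts_post = 41.0000·40.2/25.8 = 63.8837
SG_post = 1 + 63.8837/1000

1.0639


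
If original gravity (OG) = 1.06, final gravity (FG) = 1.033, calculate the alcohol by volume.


ABV = (OG − FG) · 131.25
ABV = (1.06 − 1.033) · 131.25

3.5438 % ABV


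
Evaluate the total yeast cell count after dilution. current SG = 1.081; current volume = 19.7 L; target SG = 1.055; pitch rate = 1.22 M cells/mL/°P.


V_w = V·((SG_c−1)/(SG_t−1)−1);  °P = 259 − 259/SG_t;  cells = rate·(V+V_w)·°P
V_w = 19.7·((1.081−1)/(1.055−1)−1) = 9.3127
V_final = 19.7 + 9.3127 = 29.0127
°P = 259 − 259/1.055 = 13.5024
cells = 1.22·29.0127·13.5024

477.9235 billion cells


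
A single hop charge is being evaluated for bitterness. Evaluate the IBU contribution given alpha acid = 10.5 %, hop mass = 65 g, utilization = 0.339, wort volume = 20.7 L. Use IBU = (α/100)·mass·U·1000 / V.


IBU = (10.5/100)·65·0.339·1000 / 20.7

111.7717 IBU


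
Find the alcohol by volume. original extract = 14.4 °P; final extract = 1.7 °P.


SG = 259/(259 − P);  ABV = (OG − FG)·131.25
OG = 259/(259 − 14.4) = 1.0589
FG = 259/(259 − 1.7) = 1.0066
ABV = (1.0589 − 1.0066)·131.25

6.8597 % ABV


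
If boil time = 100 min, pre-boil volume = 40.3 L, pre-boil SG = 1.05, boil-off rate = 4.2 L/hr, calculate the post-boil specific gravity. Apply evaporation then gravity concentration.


V_post = V_pre − rate·(t/60);  SG_post = 1 + (SG_pre−1)·V_pre/V_post
V_post = 40.3 − 4.2·(100/60) = 33.3000
SG_post = 1 + (1.05 − 1)·40.3/33.3000

1.0605


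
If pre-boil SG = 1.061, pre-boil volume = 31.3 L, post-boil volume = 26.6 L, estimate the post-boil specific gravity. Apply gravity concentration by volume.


SG_post = 1 + (SG_pre − 1)·V_pre/V_post
pts_pre = (1.061 − 1)·1000 = 61.0000
pts_post = 61.0000·31.3/26.6 = 71.7782
SG_post = 1 + 71.7782/1000

1.0718


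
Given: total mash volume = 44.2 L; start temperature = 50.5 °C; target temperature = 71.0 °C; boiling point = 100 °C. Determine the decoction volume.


V_dec = V_total·(T_target − T_start)/(T_boil − T_start)
V_dec = 44.2·(71.0 − 50.5)/(100 − 50.5)

18.3051 L


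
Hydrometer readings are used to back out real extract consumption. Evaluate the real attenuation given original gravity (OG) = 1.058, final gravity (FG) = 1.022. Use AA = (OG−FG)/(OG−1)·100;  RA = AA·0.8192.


AA = (1.058 − 1.022)/(1.058 − 1)·100 = 62.0690
RA = 62.0690·0.8192

50.8469 %


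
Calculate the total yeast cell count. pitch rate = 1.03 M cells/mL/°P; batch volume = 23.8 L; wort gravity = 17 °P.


cells (billions) = rate · V_L · °P
cells = 1.03 · 23.8 · 17

416.7380 billion cells


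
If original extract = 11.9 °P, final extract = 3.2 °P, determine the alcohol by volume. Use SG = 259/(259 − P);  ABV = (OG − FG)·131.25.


OG = 259/(259 − 11.9) = 1.0482
FG = 259/(259 − 3.2) = 1.0125
ABV = (1.0482 − 1.0125)·131.25

4.6789 % ABV


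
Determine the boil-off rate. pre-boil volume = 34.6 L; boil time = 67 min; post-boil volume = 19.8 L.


rate = (V_pre − V_post) / (t_min/60)
rate = (34.6 − 19.8) / (67/60)

13.2537 L/hr


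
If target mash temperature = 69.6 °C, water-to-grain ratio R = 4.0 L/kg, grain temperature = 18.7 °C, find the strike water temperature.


T_strike = (0.41/R)·(T_mash − T_grain) + T_mash
T_strike = (0.41/4.0)·(69.6 − 18.7) + 69.6

74.8172 °C


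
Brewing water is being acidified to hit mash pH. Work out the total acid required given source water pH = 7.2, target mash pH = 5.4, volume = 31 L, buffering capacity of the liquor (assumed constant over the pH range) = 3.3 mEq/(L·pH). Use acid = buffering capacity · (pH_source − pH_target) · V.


acid = 3.3 · (7.2 − 5.4) · 31

184.1400 mEq


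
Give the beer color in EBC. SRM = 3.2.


EBC = SRM · 1.97
EBC = 3.2 · 1.97

6.3040 EBC


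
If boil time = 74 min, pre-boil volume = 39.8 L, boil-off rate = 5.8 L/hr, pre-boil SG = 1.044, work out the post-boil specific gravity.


V_post = V_pre − rate·(t/60);  SG_post = 1 + (SG_pre−1)·V_pre/V_post
V_post = 39.8 − 5.8·(74/60) = 32.6467
SG_post = 1 + (1.044 − 1)·39.8/32.6467

1.0536


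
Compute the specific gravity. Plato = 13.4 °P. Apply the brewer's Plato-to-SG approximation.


SG = 259/(259 − P)
SG = 259/(259 − 13.4)

1.0546


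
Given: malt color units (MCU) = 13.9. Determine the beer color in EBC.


SRM = 1.4922·MCU^0.6859;  EBC = SRM·1.97
SRM = 1.4922·13.9^0.6859 = 9.0745
EBC = 9.0745·1.97

17.8767 EBC


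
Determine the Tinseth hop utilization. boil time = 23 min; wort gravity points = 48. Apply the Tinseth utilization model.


U = 1.65·0.000125^(GP/1000) · (1 − e^(−0.04·t))/4.15
bigness = 1.65·0.000125^(48/1000) = 1.0719
boil_factor = (1 − e^(−0.04·23))/4.15 = 0.1449
U = 1.0719 · 0.1449

0.1553


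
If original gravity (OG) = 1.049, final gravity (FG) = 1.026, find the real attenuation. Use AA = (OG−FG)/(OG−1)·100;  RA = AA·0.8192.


AA = (1.049 − 1.026)/(1.049 − 1)·100 = 46.9388
RA = 46.9388·0.8192

38.4522 %


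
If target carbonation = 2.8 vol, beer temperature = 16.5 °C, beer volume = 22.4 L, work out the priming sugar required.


residual = 14.695·(0.01821 + 0.09011·e^(−0.04·T));  sugar = (target − residual)·4.0·V
residual = 14.695·(0.01821 + 0.09011·e^(−0.04·16.5)) = 0.9520
sugar = (2.8 − 0.9520)·4.0·22.4

165.5814 g


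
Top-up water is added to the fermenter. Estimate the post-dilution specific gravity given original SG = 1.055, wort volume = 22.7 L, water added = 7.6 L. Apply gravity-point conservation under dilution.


SG_new = 1 + (SG_old − 1)·V_old/(V_old + V_water)
pts = (1.055 − 1)·1000·22.7/(22.7 + 7.6) = 41.2046
SG_new = 1 + 41.2046/1000

1.0412


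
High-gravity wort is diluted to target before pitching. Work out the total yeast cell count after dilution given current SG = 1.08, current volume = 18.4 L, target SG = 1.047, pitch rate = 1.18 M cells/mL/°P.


V_w = V·((SG_c−1)/(SG_t−1)−1);  °P = 259 − 259/SG_t;  cells = rate·(V+V_w)·°P
V_w = 18.4·((1.08−1)/(1.047−1)−1) = 12.9191
V_final = 18.4 + 12.9191 = 31.3191
°P = 259 − 259/1.047 = 11.6266
cells = 1.18·31.3191·11.6266

429.6778 billion cells


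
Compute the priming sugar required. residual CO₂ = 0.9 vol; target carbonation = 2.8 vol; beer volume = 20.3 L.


sugar = (target − residual)·4.0·V
sugar = (2.8 − 0.9)·4.0·20.3

154.2800 g


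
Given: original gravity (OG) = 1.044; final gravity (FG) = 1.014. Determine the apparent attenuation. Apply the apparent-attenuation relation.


AA = (OG − FG)/(OG − 1) · 100
AA = (1.044 − 1.014)/(1.044 − 1) · 100

68.1818 %


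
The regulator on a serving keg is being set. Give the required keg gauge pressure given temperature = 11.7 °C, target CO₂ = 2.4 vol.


psi = vols/(0.01821 + 0.09011·e^(−0.04·T)) − 14.695
psi = 2.4/(0.01821 + 0.09011·e^(−0.04·11.7)) − 14.695

17.4586 psi


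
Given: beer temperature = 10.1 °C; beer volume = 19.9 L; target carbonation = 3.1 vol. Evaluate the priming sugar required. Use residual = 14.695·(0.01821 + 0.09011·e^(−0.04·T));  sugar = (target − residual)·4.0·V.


residual = 14.695·(0.01821 + 0.09011·e^(−0.04·10.1)) = 1.1517
sugar = (3.1 − 1.1517)·4.0·19.9

155.0872 g


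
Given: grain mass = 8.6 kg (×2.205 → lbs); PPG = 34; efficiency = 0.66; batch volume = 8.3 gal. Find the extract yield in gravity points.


points = lbs × PPG × eff / vol
lbs = 8.6 × 2.205 = 18.9630
points = 18.9630 × 34 × 0.66 / 8.3

51.2686 points


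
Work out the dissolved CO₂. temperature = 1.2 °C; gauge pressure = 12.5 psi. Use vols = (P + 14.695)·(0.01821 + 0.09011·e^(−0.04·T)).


vols = (12.5 + 14.695)·(0.01821 + 0.09011·e^(−0.04·1.2))

2.8309 volumes


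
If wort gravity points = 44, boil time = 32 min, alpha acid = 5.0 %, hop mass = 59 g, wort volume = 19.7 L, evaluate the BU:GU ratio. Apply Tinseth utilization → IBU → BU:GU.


U = 1.65·0.000125^(GP/1000)·(1−e^(−0.04t))/4.15;  IBU = (α/100)·m·U·1000/V;  BU:GU = IBU/GP
U = 1.65·0.000125^(44/1000)·(1−e^(−0.04·32))/4.15 = 0.1933
IBU = (5.0/100)·59·0.1933·1000/19.7 = 28.9448
BU:GU = 28.9448/44

0.6578


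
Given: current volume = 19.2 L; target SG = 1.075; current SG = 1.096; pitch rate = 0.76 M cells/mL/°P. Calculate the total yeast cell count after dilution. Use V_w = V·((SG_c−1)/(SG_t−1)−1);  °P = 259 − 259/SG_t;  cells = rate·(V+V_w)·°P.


V_w = 19.2·((1.096−1)/(1.075−1)−1) = 5.3760
V_final = 19.2 + 5.3760 = 24.5760
°P = 259 − 259/1.075 = 18.0698
cells = 0.76·24.5760·18.0698

337.5028 billion cells


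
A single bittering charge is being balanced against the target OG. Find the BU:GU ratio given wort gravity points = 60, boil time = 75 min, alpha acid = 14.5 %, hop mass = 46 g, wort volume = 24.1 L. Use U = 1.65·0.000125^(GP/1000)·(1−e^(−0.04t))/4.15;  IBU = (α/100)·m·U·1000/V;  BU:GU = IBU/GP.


U = 1.65·0.000125^(60/1000)·(1−e^(−0.04·75))/4.15 = 0.2203
IBU = (14.5/100)·46·0.2203·1000/24.1 = 60.9790
BU:GU = 60.9790/60

1.0163


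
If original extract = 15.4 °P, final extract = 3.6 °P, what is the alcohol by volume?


SG = 259/(259 − P);  ABV = (OG − FG)·131.25
OG = 259/(259 − 15.4) = 1.0632
FG = 259/(259 − 3.6) = 1.0141
ABV = (1.0632 − 1.0141)·131.25

6.4474 % ABV


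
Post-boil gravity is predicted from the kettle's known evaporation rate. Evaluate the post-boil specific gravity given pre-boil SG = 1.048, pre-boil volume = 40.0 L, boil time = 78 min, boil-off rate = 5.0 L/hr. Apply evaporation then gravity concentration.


V_post = V_pre − rate·(t/60);  SG_post = 1 + (SG_pre−1)·V_pre/V_post
V_post = 40.0 − 5.0·(78/60) = 33.5000
SG_post = 1 + (1.048 − 1)·40.0/33.5000

1.0573


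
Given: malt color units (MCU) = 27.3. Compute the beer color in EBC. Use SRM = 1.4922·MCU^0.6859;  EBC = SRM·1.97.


SRM = 1.4922·27.3^0.6859 = 14.4175
EBC = 14.4175·1.97

28.4025 EBC


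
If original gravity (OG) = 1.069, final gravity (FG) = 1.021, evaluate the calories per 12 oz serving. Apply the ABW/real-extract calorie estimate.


ABW = (OG−FG)·131.25·0.79/FG;  °P = 259 − 259/SG (for OG→OE and FG→AE);  RE = 0.1808·OE + 0.8192·AE;  Cal = (6.9·ABW + 4·(RE−0.1))·FG·3.55
ABW = (1.069 − 1.021)·131.25·0.79/1.021 = 4.8746
OE = 259 − 259/1.069 = 16.7175 °P
AE = 259 − 259/1.021 = 5.3271 °P
RE = 0.1808·16.7175 + 0.8192·5.3271 = 7.3865 °P
Cal = (6.9·4.8746 + 4·(7.3865−0.1))·1.021·3.55

227.5529 kcal


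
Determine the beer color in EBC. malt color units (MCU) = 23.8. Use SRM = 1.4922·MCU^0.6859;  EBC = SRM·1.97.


SRM = 1.4922·23.8^0.6859 = 13.1226
EBC = 13.1226·1.97

25.8516 EBC


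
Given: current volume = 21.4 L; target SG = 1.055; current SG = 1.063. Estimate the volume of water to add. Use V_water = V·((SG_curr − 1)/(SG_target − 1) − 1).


V_water = 21.4·((1.063 − 1)/(1.055 − 1) − 1)

3.1127 L


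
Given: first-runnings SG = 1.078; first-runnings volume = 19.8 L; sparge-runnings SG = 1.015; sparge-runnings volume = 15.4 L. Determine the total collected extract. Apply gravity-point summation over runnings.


total = Σ (SG_i − 1)·1000·V_i
first = (1.078 − 1)·1000·19.8 = 1544.4000
sparge = (1.015 − 1)·1000·15.4 = 231.0000
total = 1544.4000 + 231.0000

1775.4000 gravity·L


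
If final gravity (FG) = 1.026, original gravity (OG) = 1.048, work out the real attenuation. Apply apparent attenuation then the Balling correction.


AA = (OG−FG)/(OG−1)·100;  RA = AA·0.8192
AA = (1.048 − 1.026)/(1.048 − 1)·100 = 45.8333
RA = 45.8333·0.8192

37.5467 %


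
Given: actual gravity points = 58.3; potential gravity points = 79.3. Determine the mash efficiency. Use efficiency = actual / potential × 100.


efficiency = 58.3 / 79.3 × 100

73.5183 %


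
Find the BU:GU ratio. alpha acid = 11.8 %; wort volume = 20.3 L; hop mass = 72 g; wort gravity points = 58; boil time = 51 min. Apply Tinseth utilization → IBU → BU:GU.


U = 1.65·0.000125^(GP/1000)·(1−e^(−0.04t))/4.15;  IBU = (α/100)·m·U·1000/V;  BU:GU = IBU/GP
U = 1.65·0.000125^(58/1000)·(1−e^(−0.04·51))/4.15 = 0.2054
IBU = (11.8/100)·72·0.2054·1000/20.3 = 85.9568
BU:GU = 85.9568/58

1.4820


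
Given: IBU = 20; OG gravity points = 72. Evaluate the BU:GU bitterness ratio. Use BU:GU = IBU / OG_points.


BU:GU = 20 / 72

0.2778


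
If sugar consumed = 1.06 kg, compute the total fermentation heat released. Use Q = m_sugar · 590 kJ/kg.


Q = 1.06 · 590

625.4000 kJ


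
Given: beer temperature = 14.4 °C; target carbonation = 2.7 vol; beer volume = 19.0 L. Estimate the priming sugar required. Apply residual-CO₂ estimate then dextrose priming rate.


residual = 14.695·(0.01821 + 0.09011·e^(−0.04·T));  sugar = (target − residual)·4.0·V
residual = 14.695·(0.01821 + 0.09011·e^(−0.04·14.4)) = 1.0120
sugar = (2.7 − 1.0120)·4.0·19.0

128.2906 g


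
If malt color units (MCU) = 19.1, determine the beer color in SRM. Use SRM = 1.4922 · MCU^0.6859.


SRM = 1.4922 · 19.1^0.6859

11.2846 SRM


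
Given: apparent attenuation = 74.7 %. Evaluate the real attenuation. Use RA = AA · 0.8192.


RA = 74.7 · 0.8192

61.1942 %


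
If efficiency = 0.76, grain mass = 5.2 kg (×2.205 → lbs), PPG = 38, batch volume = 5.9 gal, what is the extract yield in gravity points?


points = lbs × PPG × eff / vol
lbs = 5.2 × 2.205 = 11.4660
points = 11.4660 × 38 × 0.76 / 5.9

56.1251 points


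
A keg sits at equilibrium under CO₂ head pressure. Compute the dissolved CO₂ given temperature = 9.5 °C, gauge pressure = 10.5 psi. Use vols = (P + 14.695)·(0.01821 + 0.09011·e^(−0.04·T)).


vols = (10.5 + 14.695)·(0.01821 + 0.09011·e^(−0.04·9.5))

2.0114 volumes


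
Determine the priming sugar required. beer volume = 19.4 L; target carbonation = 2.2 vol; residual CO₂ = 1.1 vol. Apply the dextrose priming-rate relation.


sugar = (target − residual)·4.0·V
sugar = (2.2 − 1.1)·4.0·19.4

85.3600 g


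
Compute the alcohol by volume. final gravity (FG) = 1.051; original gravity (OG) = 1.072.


ABV = (OG − FG) · 131.25
ABV = (1.072 − 1.051) · 131.25

2.7563 % ABV


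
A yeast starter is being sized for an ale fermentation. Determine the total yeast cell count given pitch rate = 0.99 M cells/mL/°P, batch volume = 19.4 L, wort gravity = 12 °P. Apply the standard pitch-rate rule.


cells (billions) = rate · V_L · °P
cells = 0.99 · 19.4 · 12

230.4720 billion cells


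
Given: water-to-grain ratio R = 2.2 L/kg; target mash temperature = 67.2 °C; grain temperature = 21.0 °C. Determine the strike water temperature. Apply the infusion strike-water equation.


T_strike = (0.41/R)·(T_mash − T_grain) + T_mash
T_strike = (0.41/2.2)·(67.2 − 21.0) + 67.2

75.8100 °C


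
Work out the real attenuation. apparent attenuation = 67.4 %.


RA = AA · 0.8192
RA = 67.4 · 0.8192

55.2141 %


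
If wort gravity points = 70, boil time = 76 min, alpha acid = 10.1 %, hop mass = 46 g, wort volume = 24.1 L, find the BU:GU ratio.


U = 1.65·0.000125^(GP/1000)·(1−e^(−0.04t))/4.15;  IBU = (α/100)·m·U·1000/V;  BU:GU = IBU/GP
U = 1.65·0.000125^(70/1000)·(1−e^(−0.04·76))/4.15 = 0.2018
IBU = (10.1/100)·46·0.2018·1000/24.1 = 38.9040
BU:GU = 38.9040/70

0.5558


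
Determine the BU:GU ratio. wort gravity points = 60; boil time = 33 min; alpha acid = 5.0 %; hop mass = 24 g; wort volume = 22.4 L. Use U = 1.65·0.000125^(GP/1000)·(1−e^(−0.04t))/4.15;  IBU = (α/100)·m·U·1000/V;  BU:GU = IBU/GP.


U = 1.65·0.000125^(60/1000)·(1−e^(−0.04·33))/4.15 = 0.1699
IBU = (5.0/100)·24·0.1699·1000/22.4 = 9.1035
BU:GU = 9.1035/60

0.1517


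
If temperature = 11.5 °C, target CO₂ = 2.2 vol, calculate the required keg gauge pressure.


psi = vols/(0.01821 + 0.09011·e^(−0.04·T)) − 14.695
psi = 2.2/(0.01821 + 0.09011·e^(−0.04·11.5)) − 14.695

14.6012 psi


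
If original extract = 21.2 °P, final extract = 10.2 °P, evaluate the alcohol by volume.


SG = 259/(259 − P);  ABV = (OG − FG)·131.25
OG = 259/(259 − 21.2) = 1.0892
FG = 259/(259 − 10.2) = 1.0410
ABV = (1.0892 − 1.0410)·131.25

6.3202 % ABV


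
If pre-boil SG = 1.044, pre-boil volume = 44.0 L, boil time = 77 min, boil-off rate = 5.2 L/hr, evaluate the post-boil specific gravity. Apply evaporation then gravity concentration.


V_post = V_pre − rate·(t/60);  SG_post = 1 + (SG_pre−1)·V_pre/V_post
V_post = 44.0 − 5.2·(77/60) = 37.3267
SG_post = 1 + (1.044 − 1)·44.0/37.3267

1.0519


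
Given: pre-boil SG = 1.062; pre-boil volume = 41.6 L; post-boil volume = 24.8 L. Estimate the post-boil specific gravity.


SG_post = 1 + (SG_pre − 1)·V_pre/V_post
pts_pre = (1.062 − 1)·1000 = 62.0000
pts_post = 62.0000·41.6/24.8 = 104.0000
SG_post = 1 + 104.0000/1000

1.1040


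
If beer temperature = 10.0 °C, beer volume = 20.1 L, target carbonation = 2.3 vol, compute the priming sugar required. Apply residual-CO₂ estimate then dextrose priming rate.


residual = 14.695·(0.01821 + 0.09011·e^(−0.04·T));  sugar = (target − residual)·4.0·V
residual = 14.695·(0.01821 + 0.09011·e^(−0.04·10.0)) = 1.1552
sugar = (2.3 − 1.1552)·4.0·20.1

92.0410 g


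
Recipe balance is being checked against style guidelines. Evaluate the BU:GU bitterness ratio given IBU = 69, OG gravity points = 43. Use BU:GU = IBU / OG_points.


BU:GU = 69 / 43

1.6047


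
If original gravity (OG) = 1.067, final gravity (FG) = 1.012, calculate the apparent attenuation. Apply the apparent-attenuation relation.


AA = (OG − FG)/(OG − 1) · 100
AA = (1.067 − 1.012)/(1.067 − 1) · 100

82.0896 %


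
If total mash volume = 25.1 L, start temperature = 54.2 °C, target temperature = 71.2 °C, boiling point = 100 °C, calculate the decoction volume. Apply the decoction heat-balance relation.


V_dec = V_total·(T_target − T_start)/(T_boil − T_start)
V_dec = 25.1·(71.2 − 54.2)/(100 − 54.2)

9.3166 L


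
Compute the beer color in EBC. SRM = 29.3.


EBC = SRM · 1.97
EBC = 29.3 · 1.97

57.7210 EBC


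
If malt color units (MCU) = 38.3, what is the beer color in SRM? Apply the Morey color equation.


SRM = 1.4922 · MCU^0.6859
SRM = 1.4922 · 38.3^0.6859

18.1862 SRM


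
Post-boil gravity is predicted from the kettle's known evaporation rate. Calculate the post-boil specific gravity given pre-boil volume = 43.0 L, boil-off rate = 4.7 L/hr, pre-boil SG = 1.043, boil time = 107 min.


V_post = V_pre − rate·(t/60);  SG_post = 1 + (SG_pre−1)·V_pre/V_post
V_post = 43.0 − 4.7·(107/60) = 34.6183
SG_post = 1 + (1.043 − 1)·43.0/34.6183

1.0534


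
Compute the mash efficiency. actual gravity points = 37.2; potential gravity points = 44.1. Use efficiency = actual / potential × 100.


efficiency = 37.2 / 44.1 × 100

84.3537 %


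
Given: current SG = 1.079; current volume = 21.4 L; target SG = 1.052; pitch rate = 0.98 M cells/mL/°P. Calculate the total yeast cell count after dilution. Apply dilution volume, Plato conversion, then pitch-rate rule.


V_w = V·((SG_c−1)/(SG_t−1)−1);  °P = 259 − 259/SG_t;  cells = rate·(V+V_w)·°P
V_w = 21.4·((1.079−1)/(1.052−1)−1) = 11.1115
V_final = 21.4 + 11.1115 = 32.5115
°P = 259 − 259/1.052 = 12.8023
cells = 0.98·32.5115·12.8023

407.8974 billion cells


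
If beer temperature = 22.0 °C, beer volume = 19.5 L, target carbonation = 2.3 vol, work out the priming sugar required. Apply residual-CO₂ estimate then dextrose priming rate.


residual = 14.695·(0.01821 + 0.09011·e^(−0.04·T));  sugar = (target − residual)·4.0·V
residual = 14.695·(0.01821 + 0.09011·e^(−0.04·22.0)) = 0.8168
sugar = (2.3 − 0.8168)·4.0·19.5

115.6867 g


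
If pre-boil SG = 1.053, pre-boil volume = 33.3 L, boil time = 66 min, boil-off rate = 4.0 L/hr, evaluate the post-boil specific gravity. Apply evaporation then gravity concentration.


V_post = V_pre − rate·(t/60);  SG_post = 1 + (SG_pre−1)·V_pre/V_post
V_post = 33.3 − 4.0·(66/60) = 28.9000
SG_post = 1 + (1.053 − 1)·33.3/28.9000

1.0611


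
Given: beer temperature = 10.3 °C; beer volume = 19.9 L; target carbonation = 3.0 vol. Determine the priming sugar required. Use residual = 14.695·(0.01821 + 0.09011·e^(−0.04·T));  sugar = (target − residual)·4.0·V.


residual = 14.695·(0.01821 + 0.09011·e^(−0.04·10.3)) = 1.1446
sugar = (3.0 − 1.1446)·4.0·19.9

147.6880 g


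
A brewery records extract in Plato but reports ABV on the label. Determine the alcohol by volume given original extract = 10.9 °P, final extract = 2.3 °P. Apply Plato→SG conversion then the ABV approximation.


SG = 259/(259 − P);  ABV = (OG − FG)·131.25
OG = 259/(259 − 10.9) = 1.0439
FG = 259/(259 − 2.3) = 1.0090
ABV = (1.0439 − 1.0090)·131.25

4.5903 % ABV


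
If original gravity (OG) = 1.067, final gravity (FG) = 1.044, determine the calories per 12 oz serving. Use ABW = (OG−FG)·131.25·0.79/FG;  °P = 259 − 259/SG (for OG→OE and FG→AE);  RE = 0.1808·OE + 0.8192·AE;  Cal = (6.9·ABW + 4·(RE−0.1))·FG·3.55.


ABW = (1.067 − 1.044)·131.25·0.79/1.044 = 2.2843
OE = 259 − 259/1.067 = 16.2634 °P
AE = 259 − 259/1.044 = 10.9157 °P
RE = 0.1808·16.2634 + 0.8192·10.9157 = 11.8826 °P
Cal = (6.9·2.2843 + 4·(11.8826−0.1))·1.044·3.55

233.0901 kcal


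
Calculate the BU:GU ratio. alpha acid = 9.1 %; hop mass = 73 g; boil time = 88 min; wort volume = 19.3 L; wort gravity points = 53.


U = 1.65·0.000125^(GP/1000)·(1−e^(−0.04t))/4.15;  IBU = (α/100)·m·U·1000/V;  BU:GU = IBU/GP
U = 1.65·0.000125^(53/1000)·(1−e^(−0.04·88))/4.15 = 0.2396
IBU = (9.1/100)·73·0.2396·1000/19.3 = 82.4765
BU:GU = 82.4765/53

1.5562


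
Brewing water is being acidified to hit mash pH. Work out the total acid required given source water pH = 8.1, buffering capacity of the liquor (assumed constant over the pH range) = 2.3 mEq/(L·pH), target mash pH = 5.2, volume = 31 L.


acid = buffering capacity · (pH_source − pH_target) · V
acid = 2.3 · (8.1 − 5.2) · 31

206.7700 mEq


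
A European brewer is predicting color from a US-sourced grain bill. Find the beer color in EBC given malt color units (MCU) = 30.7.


SRM = 1.4922·MCU^0.6859;  EBC = SRM·1.97
SRM = 1.4922·30.7^0.6859 = 15.6263
EBC = 15.6263·1.97

30.7837 EBC


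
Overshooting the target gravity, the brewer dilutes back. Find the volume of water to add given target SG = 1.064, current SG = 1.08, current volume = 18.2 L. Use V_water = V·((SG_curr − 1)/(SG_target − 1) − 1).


V_water = 18.2·((1.08 − 1)/(1.064 − 1) − 1)

4.5500 L


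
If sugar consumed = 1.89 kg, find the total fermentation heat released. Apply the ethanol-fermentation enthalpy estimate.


Q = m_sugar · 590 kJ/kg
Q = 1.89 · 590

1115.1000 kJ


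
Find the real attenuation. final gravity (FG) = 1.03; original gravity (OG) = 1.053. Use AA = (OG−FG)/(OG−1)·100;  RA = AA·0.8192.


AA = (1.053 − 1.03)/(1.053 − 1)·100 = 43.3962
RA = 43.3962·0.8192

35.5502 %


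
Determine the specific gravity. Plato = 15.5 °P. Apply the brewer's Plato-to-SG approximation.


SG = 259/(259 − P)
SG = 259/(259 − 15.5)

1.0637


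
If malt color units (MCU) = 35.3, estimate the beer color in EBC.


SRM = 1.4922·MCU^0.6859;  EBC = SRM·1.97
SRM = 1.4922·35.3^0.6859 = 17.1967
EBC = 17.1967·1.97

33.8775 EBC


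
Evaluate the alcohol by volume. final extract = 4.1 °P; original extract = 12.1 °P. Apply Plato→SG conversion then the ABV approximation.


SG = 259/(259 − P);  ABV = (OG − FG)·131.25
OG = 259/(259 − 12.1) = 1.0490
FG = 259/(259 − 4.1) = 1.0161
ABV = (1.0490 − 1.0161)·131.25

4.3211 % ABV


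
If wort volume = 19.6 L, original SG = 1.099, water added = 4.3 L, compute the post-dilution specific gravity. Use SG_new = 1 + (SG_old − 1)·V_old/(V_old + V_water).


pts = (1.099 − 1)·1000·19.6/(19.6 + 4.3) = 81.1883
SG_new = 1 + 81.1883/1000

1.0812


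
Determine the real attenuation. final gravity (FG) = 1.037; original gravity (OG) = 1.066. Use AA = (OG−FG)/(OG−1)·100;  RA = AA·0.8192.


AA = (1.066 − 1.037)/(1.066 − 1)·100 = 43.9394
RA = 43.9394·0.8192

35.9952 %


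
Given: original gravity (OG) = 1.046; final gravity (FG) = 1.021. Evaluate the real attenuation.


AA = (OG−FG)/(OG−1)·100;  RA = AA·0.8192
AA = (1.046 − 1.021)/(1.046 − 1)·100 = 54.3478
RA = 54.3478·0.8192

44.5217 %


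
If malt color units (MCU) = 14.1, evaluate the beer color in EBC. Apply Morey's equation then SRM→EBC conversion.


SRM = 1.4922·MCU^0.6859;  EBC = SRM·1.97
SRM = 1.4922·14.1^0.6859 = 9.1638
EBC = 9.1638·1.97

18.0527 EBC


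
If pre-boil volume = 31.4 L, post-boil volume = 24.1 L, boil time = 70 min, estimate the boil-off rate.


rate = (V_pre − V_post) / (t_min/60)
rate = (31.4 − 24.1) / (70/60)

6.2571 L/hr


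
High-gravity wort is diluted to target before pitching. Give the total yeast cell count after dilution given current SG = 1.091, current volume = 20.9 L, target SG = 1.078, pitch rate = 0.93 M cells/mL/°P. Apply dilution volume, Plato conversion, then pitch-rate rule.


V_w = V·((SG_c−1)/(SG_t−1)−1);  °P = 259 − 259/SG_t;  cells = rate·(V+V_w)·°P
V_w = 20.9·((1.091−1)/(1.078−1)−1) = 3.4833
V_final = 20.9 + 3.4833 = 24.3833
°P = 259 − 259/1.078 = 18.7403
cells = 0.93·24.3833·18.7403

424.9635 billion cells
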